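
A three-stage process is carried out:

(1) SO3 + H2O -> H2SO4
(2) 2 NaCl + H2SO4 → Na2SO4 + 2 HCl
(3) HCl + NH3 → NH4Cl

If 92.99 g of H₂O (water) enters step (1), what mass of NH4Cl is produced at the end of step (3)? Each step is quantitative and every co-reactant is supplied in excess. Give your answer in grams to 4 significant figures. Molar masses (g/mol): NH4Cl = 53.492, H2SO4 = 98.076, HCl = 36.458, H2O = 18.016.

n(H2O) = 92.99 / 18.016 = 5.1615 mol.
Reaction (1): H2O→H2SO4 ratio 1:1 ⇒ n(H2SO4) = 5.1615 mol.
Reaction (2): H2SO4→HCl ratio 1:2 ⇒ n(HCl) = 10.323 mol.
Reaction (3): HCl→NH4Cl ratio 1:1 ⇒ n(NH4Cl) = 10.323 mol.
Mass of NH4Cl = 10.323 × 53.492 = 552.20 g.

552.2 g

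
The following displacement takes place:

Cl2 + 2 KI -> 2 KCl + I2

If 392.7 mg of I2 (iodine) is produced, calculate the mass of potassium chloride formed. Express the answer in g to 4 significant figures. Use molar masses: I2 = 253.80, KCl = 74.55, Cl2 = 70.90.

0.2307 g

Convert: 392.7 mg = 0.39270 g.
n(I2) = 0.39270 g / 253.80 g/mol = 0.0015473 mol.
From the equation the I2:KCl mole ratio is 1:2, so n(KCl) = 0.0015473 × 2/1 = 0.0030946 mol.
Mass of KCl = 0.0030946 mol × 74.55 g/mol = 0.23070 g.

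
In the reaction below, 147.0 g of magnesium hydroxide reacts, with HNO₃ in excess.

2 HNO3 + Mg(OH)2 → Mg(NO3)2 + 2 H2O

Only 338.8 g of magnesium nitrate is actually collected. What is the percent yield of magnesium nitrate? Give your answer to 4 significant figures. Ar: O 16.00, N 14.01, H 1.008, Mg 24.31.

M(Mg(OH)2) = 24.31 + 2(16.00) + 2(1.008) = 58.326 g/mol.
M(Mg(NO3)2) = 24.31 + 2(14.01) + 6(16.00) = 148.33 g/mol.
n(Mg(OH)2) = 147.00 g / 58.326 g/mol = 2.5203 mol.
From the equation the Mg(OH)2:Mg(NO3)2 mole ratio is 1:1, so n(Mg(NO3)2) = 2.5203 × 1/1 = 2.5203 mol.
Mass of Mg(NO3)2 = 2.5203 mol × 148.33 g/mol = 373.84 g.
This is the theoretical yield. Percent yield = 338.8 g / 373.84 g × 100% = 90.627%.

90.63 %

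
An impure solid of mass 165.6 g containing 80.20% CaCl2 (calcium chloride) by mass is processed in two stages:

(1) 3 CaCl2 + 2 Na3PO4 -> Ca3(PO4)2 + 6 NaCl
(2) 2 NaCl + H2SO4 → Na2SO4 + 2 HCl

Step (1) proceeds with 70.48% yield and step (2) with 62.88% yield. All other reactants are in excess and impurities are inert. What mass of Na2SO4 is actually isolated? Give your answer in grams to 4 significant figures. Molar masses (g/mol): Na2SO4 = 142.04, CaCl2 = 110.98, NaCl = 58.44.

Pure CaCl2 = 165.6 × 0.8020 = 132.81 g.
n(CaCl2) = 132.81 / 110.98 = 1.1967 mol.
Step 1 (CaCl2:NaCl = 3:6): theoretical n(NaCl) = 2.3934 mol; at 70.48% yield, n(NaCl) = 1.6869 mol.
Step 2 (NaCl:Na2SO4 = 2:1): theoretical n(Na2SO4) = 0.84344 mol, so theoretical mass = 0.84344 × 142.04 = 119.80 g.
At 62.88% yield, actual mass of Na2SO4 = 119.80 × 0.6288 = 75.332 g.

75.33 g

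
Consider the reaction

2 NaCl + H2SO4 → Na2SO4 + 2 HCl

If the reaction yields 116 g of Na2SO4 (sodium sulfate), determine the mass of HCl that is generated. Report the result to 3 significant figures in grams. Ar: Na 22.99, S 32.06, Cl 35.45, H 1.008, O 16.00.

M(Na2SO4) = 2(22.99) + 32.06 + 4(16.00) = 142.04 g/mol.
M(HCl) = 1.008 + 35.45 = 36.458 g/mol.
n(Na2SO4) = 116.0 g / 142.04 g/mol = 0.8167 mol.
From the equation the Na2SO4:HCl mole ratio is 1:2, so n(HCl) = 0.8167 × 2/1 = 1.633 mol.
Mass of HCl = 1.633 mol × 36.458 g/mol = 59.55 g.

59.5 g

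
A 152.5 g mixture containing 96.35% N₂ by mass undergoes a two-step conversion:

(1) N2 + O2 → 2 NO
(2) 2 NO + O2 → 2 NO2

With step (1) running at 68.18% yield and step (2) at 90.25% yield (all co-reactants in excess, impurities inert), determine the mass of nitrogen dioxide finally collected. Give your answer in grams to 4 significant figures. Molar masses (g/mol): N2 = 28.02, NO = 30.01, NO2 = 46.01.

296.9 g

Pure N2 = 152.5 × 0.9635 = 146.93 g.
n(N2) = 146.93 / 28.02 = 5.2439 mol.
Step 1 (N2:NO = 1:2): theoretical n(NO) = 10.488 mol; at 68.18% yield, n(NO) = 7.1506 mol.
Step 2 (NO:NO2 = 2:2): theoretical n(NO2) = 7.1506 mol, so theoretical mass = 7.1506 × 46.01 = 329.00 g.
At 90.25% yield, actual mass of NO2 = 329.00 × 0.9025 = 296.92 g.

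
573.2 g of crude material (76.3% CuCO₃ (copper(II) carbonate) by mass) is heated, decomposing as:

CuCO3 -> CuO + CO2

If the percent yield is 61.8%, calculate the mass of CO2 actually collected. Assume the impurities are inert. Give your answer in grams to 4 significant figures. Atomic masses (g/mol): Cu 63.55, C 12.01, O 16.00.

96.27 g

Pure CuCO3 available = 573.2 g × 0.763 = 437.35 g.
M(CuCO3) = 63.55 + 12.01 + 3(16.00) = 123.56 g/mol.
M(CO2) = 12.01 + 2(16.00) = 44.01 g/mol.
n(CuCO3) = 437.35 g / 123.56 g/mol = 3.5396 mol.
From the equation the CuCO3:CO2 mole ratio is 1:1, so n(CO2) = 3.5396 × 1/1 = 3.5396 mol.
Mass of CO2 = 3.5396 mol × 44.01 g/mol = 155.78 g.
Actual mass collected = 155.78 g × 0.618 = 96.270 g.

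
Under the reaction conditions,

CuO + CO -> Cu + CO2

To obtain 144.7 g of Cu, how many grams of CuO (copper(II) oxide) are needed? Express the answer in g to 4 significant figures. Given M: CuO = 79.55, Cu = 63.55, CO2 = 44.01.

n(Cu) = 144.70 g / 63.55 g/mol = 2.2769 mol.
From the equation the Cu:CuO mole ratio is 1:1, so n(CuO) = 2.2769 × 1/1 = 2.2769 mol.
Mass of CuO = 2.2769 mol × 79.55 g/mol = 181.13 g.

181.1 g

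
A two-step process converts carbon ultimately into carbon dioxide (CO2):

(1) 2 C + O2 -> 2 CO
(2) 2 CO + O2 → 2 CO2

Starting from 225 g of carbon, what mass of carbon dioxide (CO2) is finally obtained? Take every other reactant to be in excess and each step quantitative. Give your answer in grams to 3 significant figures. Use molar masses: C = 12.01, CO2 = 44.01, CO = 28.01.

n(C) = 225.0 / 12.01 = 18.73 mol.
Step 1 gives a 2:2 ratio of C to CO, so n(CO) = 18.73 mol.
In step 2 the CO:CO2 ratio is 2:2, so n(CO2) = 18.73 mol.
Mass of CO2 = 18.73 × 44.01 = 824.5 g.

825 g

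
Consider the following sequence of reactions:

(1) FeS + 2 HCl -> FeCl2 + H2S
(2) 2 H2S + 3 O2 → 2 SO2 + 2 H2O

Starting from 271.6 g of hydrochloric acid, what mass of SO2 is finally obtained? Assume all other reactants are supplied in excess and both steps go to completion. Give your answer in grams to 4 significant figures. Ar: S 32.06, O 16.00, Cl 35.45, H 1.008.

238.6 g

M(HCl) = 1.008 + 35.45 = 36.458 g/mol.
M(SO2) = 32.06 + 2(16.00) = 64.06 g/mol.
n(HCl) = 271.60 / 36.458 = 7.4497 mol.
Step 1 gives a 2:1 ratio of HCl to H2S, so n(H2S) = 3.7248 mol.
In step 2 the H2S:SO2 ratio is 2:2, so n(SO2) = 3.7248 mol.
Mass of SO2 = 3.7248 × 64.06 = 238.61 g.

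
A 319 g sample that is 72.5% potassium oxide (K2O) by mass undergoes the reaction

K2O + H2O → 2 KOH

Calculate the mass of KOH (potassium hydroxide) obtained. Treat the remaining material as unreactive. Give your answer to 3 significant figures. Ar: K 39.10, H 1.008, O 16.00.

Mass of pure K2O = 319 g × 0.725 = 231.3 g.
M(K2O) = 2(39.10) + 16.00 = 94.20 g/mol.
M(KOH) = 39.10 + 16.00 + 1.008 = 56.108 g/mol.
n(K2O) = 231.3 g / 94.20 g/mol = 2.455 mol.
From the equation the K2O:KOH mole ratio is 1:2, so n(KOH) = 2.455 × 2/1 = 4.910 mol.
Mass of KOH = 4.910 mol × 56.108 g/mol = 275.5 g.

276 g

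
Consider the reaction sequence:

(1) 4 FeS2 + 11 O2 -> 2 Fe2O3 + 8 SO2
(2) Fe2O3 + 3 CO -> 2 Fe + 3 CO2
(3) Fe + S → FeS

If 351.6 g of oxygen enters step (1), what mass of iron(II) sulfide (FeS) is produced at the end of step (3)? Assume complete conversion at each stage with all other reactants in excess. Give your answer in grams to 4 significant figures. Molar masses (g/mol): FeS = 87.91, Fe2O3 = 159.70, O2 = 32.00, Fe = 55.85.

351.2 g

n(O2) = 351.6 / 32.00 = 10.988 mol.
Reaction (1): O2→Fe2O3 ratio 11:2 ⇒ n(Fe2O3) = 1.9977 mol.
Reaction (2): Fe2O3→Fe ratio 1:2 ⇒ n(Fe) = 3.9955 mol.
Reaction (3): Fe→FeS ratio 1:1 ⇒ n(FeS) = 3.9955 mol.
Mass of FeS = 3.9955 × 87.91 = 351.24 g.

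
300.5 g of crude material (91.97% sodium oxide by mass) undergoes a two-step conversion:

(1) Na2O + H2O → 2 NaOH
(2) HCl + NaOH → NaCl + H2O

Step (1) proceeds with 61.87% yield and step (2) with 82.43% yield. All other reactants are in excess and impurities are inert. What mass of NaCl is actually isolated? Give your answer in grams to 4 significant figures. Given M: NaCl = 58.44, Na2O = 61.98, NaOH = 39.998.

Pure Na2O = 300.5 × 0.9197 = 276.37 g.
n(Na2O) = 276.37 / 61.98 = 4.4590 mol.
Step 1 (Na2O:NaOH = 1:2): theoretical n(NaOH) = 8.9180 mol; at 61.87% yield, n(NaOH) = 5.5176 mol.
Step 2 (NaOH:NaCl = 1:1): theoretical n(NaCl) = 5.5176 mol, so theoretical mass = 5.5176 × 58.44 = 322.45 g.
At 82.43% yield, actual mass of NaCl = 322.45 × 0.8243 = 265.79 g.

265.8 g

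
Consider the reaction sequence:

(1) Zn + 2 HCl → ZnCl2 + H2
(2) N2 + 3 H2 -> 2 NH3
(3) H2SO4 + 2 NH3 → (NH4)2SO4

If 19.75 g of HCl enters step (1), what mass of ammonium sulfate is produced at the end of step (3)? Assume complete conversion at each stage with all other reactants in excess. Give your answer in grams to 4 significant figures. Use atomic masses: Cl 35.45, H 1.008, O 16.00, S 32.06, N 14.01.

11.93 g

M(HCl) = 1.008 + 35.45 = 36.458 g/mol.
M((NH4)2SO4) = 2(14.01) + 8(1.008) + 32.06 + 4(16.00) = 132.144 g/mol.
n(HCl) = 19.75 / 36.458 = 0.54172 mol.
Reaction (1): HCl→H2 ratio 2:1 ⇒ n(H2) = 0.27086 mol.
Reaction (2): H2→NH3 ratio 3:2 ⇒ n(NH3) = 0.18057 mol.
Reaction (3): NH3→(NH4)2SO4 ratio 2:1 ⇒ n((NH4)2SO4) = 0.090287 mol.
Mass of (NH4)2SO4 = 0.090287 × 132.144 = 11.931 g.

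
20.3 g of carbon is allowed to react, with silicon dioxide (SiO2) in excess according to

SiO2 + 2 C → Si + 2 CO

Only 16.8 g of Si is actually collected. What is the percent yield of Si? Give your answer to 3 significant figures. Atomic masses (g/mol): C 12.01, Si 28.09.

M(C) = 12.01 g/mol.
M(Si) = 28.09 g/mol.
n(C) = 20.30 g / 12.01 g/mol = 1.690 mol.
From the equation the C:Si mole ratio is 2:1, so n(Si) = 1.690 × 1/2 = 0.8451 mol.
Mass of Si = 0.8451 mol × 28.09 g/mol = 23.74 g.
This is the theoretical yield. Percent yield = 16.8 g / 23.74 g × 100% = 70.77%.

70.8 %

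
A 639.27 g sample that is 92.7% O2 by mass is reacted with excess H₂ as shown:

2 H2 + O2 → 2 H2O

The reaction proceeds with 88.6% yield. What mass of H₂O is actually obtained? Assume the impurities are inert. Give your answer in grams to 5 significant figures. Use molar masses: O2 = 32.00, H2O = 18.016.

591.20 g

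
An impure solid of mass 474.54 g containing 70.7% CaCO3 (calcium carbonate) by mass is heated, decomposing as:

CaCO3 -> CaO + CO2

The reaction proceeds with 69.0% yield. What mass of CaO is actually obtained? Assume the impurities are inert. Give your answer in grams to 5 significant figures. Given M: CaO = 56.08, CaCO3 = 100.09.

Pure CaCO3 available = 474.54 g × 0.707 = 335.500 g.
n(CaCO3) = 335.500 g / 100.09 g/mol = 3.35198 mol.
From the equation the CaCO3:CaO mole ratio is 1:1, so n(CaO) = 3.35198 × 1/1 = 3.35198 mol.
Mass of CaO = 3.35198 mol × 56.08 g/mol = 187.979 g.
Actual mass collected = 187.979 g × 0.690 = 129.706 g.

129.71 g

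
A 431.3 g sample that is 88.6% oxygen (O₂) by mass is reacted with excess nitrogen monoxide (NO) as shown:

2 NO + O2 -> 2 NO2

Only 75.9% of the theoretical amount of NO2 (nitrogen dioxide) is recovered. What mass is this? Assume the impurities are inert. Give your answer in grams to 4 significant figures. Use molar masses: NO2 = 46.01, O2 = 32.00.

834.0 g

Pure O2 available = 431.3 g × 0.886 = 382.13 g.
n(O2) = 382.13 g / 32.00 g/mol = 11.942 mol.
From the equation the O2:NO2 mole ratio is 1:2, so n(NO2) = 11.942 × 2/1 = 23.883 mol.
Mass of NO2 = 23.883 mol × 46.01 g/mol = 1098.9 g.
Actual mass collected = 1098.9 g × 0.759 = 834.04 g.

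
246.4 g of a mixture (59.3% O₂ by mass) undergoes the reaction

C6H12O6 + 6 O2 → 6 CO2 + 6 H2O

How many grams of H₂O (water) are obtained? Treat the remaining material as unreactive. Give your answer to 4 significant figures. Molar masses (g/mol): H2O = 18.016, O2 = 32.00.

82.26 g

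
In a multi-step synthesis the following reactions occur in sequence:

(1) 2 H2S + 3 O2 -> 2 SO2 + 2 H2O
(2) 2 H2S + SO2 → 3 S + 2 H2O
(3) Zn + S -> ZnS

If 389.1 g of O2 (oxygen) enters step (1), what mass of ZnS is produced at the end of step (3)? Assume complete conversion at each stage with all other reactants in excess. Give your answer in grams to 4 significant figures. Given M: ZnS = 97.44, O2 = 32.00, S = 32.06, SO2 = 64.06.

2370 g

n(O2) = 389.1 / 32.00 = 12.159 mol.
Reaction (1): O2→SO2 ratio 3:2 ⇒ n(SO2) = 8.1063 mol.
Reaction (2): SO2→S ratio 1:3 ⇒ n(S) = 24.319 mol.
Reaction (3): S→ZnS ratio 1:1 ⇒ n(ZnS) = 24.319 mol.
Mass of ZnS = 24.319 × 97.44 = 2369.6 g.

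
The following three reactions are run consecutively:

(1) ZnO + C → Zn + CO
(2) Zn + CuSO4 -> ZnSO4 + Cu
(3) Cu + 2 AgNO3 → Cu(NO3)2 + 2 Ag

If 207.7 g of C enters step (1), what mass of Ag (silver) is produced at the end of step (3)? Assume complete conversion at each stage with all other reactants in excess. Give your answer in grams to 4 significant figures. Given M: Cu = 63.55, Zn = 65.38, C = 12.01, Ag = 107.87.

n(C) = 207.7 / 12.01 = 17.294 mol.
Reaction (1): C→Zn ratio 1:1 ⇒ n(Zn) = 17.294 mol.
Reaction (2): Zn→Cu ratio 1:1 ⇒ n(Cu) = 17.294 mol.
Reaction (3): Cu→Ag ratio 1:2 ⇒ n(Ag) = 34.588 mol.
Mass of Ag = 34.588 × 107.87 = 3731.0 g.

3731 g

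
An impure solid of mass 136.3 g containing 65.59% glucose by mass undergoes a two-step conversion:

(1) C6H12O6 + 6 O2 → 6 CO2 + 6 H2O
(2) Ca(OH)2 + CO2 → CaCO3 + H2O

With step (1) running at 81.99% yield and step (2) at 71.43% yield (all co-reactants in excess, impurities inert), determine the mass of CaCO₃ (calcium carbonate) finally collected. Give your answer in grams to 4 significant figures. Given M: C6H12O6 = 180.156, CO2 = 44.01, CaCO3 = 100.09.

174.5 g

Pure C6H12O6 = 136.3 × 0.6559 = 89.399 g.
n(C6H12O6) = 89.399 / 180.156 = 0.49623 mol.
Step 1 (C6H12O6:CO2 = 1:6): theoretical n(CO2) = 2.9774 mol; at 81.99% yield, n(CO2) = 2.4412 mol.
Step 2 (CO2:CaCO3 = 1:1): theoretical n(CaCO3) = 2.4412 mol, so theoretical mass = 2.4412 × 100.09 = 244.34 g.
At 71.43% yield, actual mass of CaCO3 = 244.34 × 0.7143 = 174.53 g.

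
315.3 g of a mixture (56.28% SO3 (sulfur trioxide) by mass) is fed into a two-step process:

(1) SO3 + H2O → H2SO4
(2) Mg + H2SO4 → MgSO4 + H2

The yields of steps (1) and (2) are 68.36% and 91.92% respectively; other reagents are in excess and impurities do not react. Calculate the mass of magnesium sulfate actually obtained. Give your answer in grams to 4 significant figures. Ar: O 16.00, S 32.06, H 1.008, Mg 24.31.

167.6 g

Pure SO3 = 315.3 × 0.5628 = 177.45 g.
M(SO3) = 32.06 + 3(16.00) = 80.06 g/mol.
M(MgSO4) = 24.31 + 32.06 + 4(16.00) = 120.37 g/mol.
n(SO3) = 177.45 / 80.06 = 2.2165 mol.
Step 1 (SO3:H2SO4 = 1:1): theoretical n(H2SO4) = 2.2165 mol; at 68.36% yield, n(H2SO4) = 1.5152 mol.
Step 2 (H2SO4:MgSO4 = 1:1): theoretical n(MgSO4) = 1.5152 mol, so theoretical mass = 1.5152 × 120.37 = 182.38 g.
At 91.92% yield, actual mass of MgSO4 = 182.38 × 0.9192 = 167.65 g.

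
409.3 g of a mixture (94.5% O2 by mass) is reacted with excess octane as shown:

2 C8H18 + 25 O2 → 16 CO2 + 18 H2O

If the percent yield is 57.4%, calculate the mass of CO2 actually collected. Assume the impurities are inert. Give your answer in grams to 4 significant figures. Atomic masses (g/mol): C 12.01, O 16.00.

195.4 g

Pure O2 available = 409.3 g × 0.945 = 386.79 g.
M(O2) = 2(16.00) = 32.00 g/mol.
M(CO2) = 12.01 + 2(16.00) = 44.01 g/mol.
n(O2) = 386.79 g / 32.00 g/mol = 12.087 mol.
From the equation the O2:CO2 mole ratio is 25:16, so n(CO2) = 12.087 × 16/25 = 7.7358 mol.
Mass of CO2 = 7.7358 mol × 44.01 g/mol = 340.45 g.
Actual mass collected = 340.45 g × 0.574 = 195.42 g.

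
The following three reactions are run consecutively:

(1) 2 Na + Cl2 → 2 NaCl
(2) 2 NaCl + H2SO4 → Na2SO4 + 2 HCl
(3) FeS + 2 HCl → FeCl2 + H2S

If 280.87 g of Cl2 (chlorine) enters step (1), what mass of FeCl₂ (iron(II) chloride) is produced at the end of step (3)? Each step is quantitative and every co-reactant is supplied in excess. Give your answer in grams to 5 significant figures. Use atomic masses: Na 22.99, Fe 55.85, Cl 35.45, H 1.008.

M(Cl2) = 2(35.45) = 70.90 g/mol.
M(FeCl2) = 55.85 + 2(35.45) = 126.75 g/mol.
n(Cl2) = 280.87 / 70.90 = 3.96150 mol.
Reaction (1): Cl2→NaCl ratio 1:2 ⇒ n(NaCl) = 7.92299 mol.
Reaction (2): NaCl→HCl ratio 2:2 ⇒ n(HCl) = 7.92299 mol.
Reaction (3): HCl→FeCl2 ratio 2:1 ⇒ n(FeCl2) = 3.96150 mol.
Mass of FeCl2 = 3.96150 × 126.75 = 502.119 g.

502.12 g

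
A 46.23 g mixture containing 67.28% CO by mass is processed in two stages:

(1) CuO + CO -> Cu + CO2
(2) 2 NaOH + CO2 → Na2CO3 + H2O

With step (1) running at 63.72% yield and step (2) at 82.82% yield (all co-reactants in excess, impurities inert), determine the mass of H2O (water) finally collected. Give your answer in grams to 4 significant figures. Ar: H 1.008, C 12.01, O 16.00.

Pure CO = 46.23 × 0.6728 = 31.104 g.
M(CO) = 12.01 + 16.00 = 28.01 g/mol.
M(H2O) = 2(1.008) + 16.00 = 18.016 g/mol.
n(CO) = 31.104 / 28.01 = 1.1104 mol.
Step 1 (CO:CO2 = 1:1): theoretical n(CO2) = 1.1104 mol; at 63.72% yield, n(CO2) = 0.70758 mol.
Step 2 (CO2:H2O = 1:1): theoretical n(H2O) = 0.70758 mol, so theoretical mass = 0.70758 × 18.016 = 12.748 g.
At 82.82% yield, actual mass of H2O = 12.748 × 0.8282 = 10.558 g.

10.56 g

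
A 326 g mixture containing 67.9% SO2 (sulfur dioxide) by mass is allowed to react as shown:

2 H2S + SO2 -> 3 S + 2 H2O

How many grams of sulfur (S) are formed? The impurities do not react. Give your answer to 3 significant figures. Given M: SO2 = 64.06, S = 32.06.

332 g

Mass of pure SO2 = 326 g × 0.679 = 221.4 g.
n(SO2) = 221.4 g / 64.06 g/mol = 3.455 mol.
From the equation the SO2:S mole ratio is 1:3, so n(S) = 3.455 × 3/1 = 10.37 mol.
Mass of S = 10.37 mol × 32.06 g/mol = 332.3 g.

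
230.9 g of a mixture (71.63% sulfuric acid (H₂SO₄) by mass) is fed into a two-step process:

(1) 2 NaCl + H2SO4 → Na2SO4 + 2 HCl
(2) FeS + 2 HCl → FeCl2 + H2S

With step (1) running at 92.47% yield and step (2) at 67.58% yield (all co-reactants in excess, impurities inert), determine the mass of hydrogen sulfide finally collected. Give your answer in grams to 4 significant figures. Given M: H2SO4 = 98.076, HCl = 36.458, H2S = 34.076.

Pure H2SO4 = 230.9 × 0.7163 = 165.39 g.
n(H2SO4) = 165.39 / 98.076 = 1.6864 mol.
Step 1 (H2SO4:HCl = 1:2): theoretical n(HCl) = 3.3728 mol; at 92.47% yield, n(HCl) = 3.1188 mol.
Step 2 (HCl:H2S = 2:1): theoretical n(H2S) = 1.5594 mol, so theoretical mass = 1.5594 × 34.076 = 53.138 g.
At 67.58% yield, actual mass of H2S = 53.138 × 0.6758 = 35.911 g.

35.91 g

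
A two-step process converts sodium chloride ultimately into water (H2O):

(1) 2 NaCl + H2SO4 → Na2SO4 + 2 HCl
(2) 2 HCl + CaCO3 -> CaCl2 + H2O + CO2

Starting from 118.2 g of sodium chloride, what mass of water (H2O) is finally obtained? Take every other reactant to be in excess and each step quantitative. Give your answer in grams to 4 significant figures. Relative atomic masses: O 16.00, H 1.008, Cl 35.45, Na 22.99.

M(NaCl) = 22.99 + 35.45 = 58.44 g/mol.
M(H2O) = 2(1.008) + 16.00 = 18.016 g/mol.
n(NaCl) = 118.20 / 58.44 = 2.0226 mol.
Step 1 gives a 2:2 ratio of NaCl to HCl, so n(HCl) = 2.0226 mol.
In step 2 the HCl:H2O ratio is 2:1, so n(H2O) = 1.0113 mol.
Mass of H2O = 1.0113 × 18.016 = 18.219 g.

18.22 g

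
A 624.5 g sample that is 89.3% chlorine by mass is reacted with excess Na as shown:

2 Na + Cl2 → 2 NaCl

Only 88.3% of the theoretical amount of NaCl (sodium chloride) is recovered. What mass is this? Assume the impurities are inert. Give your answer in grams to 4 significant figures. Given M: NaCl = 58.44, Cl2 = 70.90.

811.8 g

Pure Cl2 available = 624.5 g × 0.893 = 557.68 g.
n(Cl2) = 557.68 g / 70.90 g/mol = 7.8657 mol.
From the equation the Cl2:NaCl mole ratio is 1:2, so n(NaCl) = 7.8657 × 2/1 = 15.731 mol.
Mass of NaCl = 15.731 mol × 58.44 g/mol = 919.34 g.
Actual mass collected = 919.34 g × 0.883 = 811.78 g.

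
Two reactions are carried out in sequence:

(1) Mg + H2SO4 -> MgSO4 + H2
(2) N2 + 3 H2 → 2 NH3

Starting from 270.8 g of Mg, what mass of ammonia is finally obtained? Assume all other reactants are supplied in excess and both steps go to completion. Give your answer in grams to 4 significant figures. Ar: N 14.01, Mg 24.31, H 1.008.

M(Mg) = 24.31 g/mol.
M(NH3) = 14.01 + 3(1.008) = 17.034 g/mol.
n(Mg) = 270.80 / 24.31 = 11.139 mol.
Step 1 gives a 1:1 ratio of Mg to H2, so n(H2) = 11.139 mol.
In step 2 the H2:NH3 ratio is 3:2, so n(NH3) = 7.4263 mol.
Mass of NH3 = 7.4263 × 17.034 = 126.50 g.

126.5 g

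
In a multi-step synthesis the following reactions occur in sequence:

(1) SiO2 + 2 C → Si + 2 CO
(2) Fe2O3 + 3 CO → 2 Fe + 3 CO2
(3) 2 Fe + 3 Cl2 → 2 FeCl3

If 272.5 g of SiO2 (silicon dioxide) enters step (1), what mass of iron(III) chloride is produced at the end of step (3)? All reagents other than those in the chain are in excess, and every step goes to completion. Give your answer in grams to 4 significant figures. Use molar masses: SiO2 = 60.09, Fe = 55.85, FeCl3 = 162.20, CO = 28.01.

n(SiO2) = 272.5 / 60.09 = 4.5349 mol.
Reaction (1): SiO2→CO ratio 1:2 ⇒ n(CO) = 9.0697 mol.
Reaction (2): CO→Fe ratio 3:2 ⇒ n(Fe) = 6.0465 mol.
Reaction (3): Fe→FeCl3 ratio 2:2 ⇒ n(FeCl3) = 6.0465 mol.
Mass of FeCl3 = 6.0465 × 162.20 = 980.74 g.

980.7 g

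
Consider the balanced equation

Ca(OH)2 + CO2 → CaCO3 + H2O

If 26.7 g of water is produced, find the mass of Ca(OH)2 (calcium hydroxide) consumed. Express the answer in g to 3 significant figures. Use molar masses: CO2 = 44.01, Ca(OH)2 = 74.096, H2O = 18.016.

n(H2O) = 26.70 g / 18.016 g/mol = 1.482 mol.
From the equation the H2O:Ca(OH)2 mole ratio is 1:1, so n(Ca(OH)2) = 1.482 × 1/1 = 1.482 mol.
Mass of Ca(OH)2 = 1.482 mol × 74.096 g/mol = 109.8 g.

110 g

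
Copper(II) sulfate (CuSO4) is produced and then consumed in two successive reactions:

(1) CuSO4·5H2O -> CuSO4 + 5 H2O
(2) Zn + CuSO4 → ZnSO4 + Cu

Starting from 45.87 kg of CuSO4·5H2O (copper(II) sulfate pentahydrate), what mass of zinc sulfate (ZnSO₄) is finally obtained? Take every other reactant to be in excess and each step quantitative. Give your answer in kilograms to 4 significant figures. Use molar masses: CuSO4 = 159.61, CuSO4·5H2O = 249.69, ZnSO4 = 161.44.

29.66 kg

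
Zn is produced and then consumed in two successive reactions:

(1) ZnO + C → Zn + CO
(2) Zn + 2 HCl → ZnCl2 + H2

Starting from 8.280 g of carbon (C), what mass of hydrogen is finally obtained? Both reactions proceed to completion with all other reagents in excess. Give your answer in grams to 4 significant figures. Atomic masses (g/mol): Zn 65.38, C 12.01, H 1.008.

1.390 g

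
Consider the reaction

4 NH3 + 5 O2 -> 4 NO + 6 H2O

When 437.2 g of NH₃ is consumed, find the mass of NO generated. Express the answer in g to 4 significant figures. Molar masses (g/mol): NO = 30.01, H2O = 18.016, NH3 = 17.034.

770.2 g

n(NH3) = 437.20 g / 17.034 g/mol = 25.666 mol.
From the equation the NH3:NO mole ratio is 4:4, so n(NO) = 25.666 × 4/4 = 25.666 mol.
Mass of NO = 25.666 mol × 30.01 g/mol = 770.25 g.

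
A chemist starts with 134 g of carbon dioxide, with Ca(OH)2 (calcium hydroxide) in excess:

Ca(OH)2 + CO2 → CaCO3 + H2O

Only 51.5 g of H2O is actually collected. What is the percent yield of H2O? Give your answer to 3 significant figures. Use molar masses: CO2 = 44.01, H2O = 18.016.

93.9 %

n(CO2) = 134.0 g / 44.01 g/mol = 3.045 mol.
From the equation the CO2:H2O mole ratio is 1:1, so n(H2O) = 3.045 × 1/1 = 3.045 mol.
Mass of H2O = 3.045 mol × 18.016 g/mol = 54.85 g.
This is the theoretical yield. Percent yield = 51.5 g / 54.85 g × 100% = 93.88%.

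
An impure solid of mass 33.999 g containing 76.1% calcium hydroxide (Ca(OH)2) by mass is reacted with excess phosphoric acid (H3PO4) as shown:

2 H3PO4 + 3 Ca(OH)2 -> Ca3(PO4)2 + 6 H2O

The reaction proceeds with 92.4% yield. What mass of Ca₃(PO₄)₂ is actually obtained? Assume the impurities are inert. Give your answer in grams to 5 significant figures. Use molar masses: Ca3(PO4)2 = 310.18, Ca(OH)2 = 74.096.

33.360 g

Pure Ca(OH)2 available = 33.999 g × 0.761 = 25.8732 g.
n(Ca(OH)2) = 25.8732 g / 74.096 g/mol = 0.349185 mol.
From the equation the Ca(OH)2:Ca3(PO4)2 mole ratio is 3:1, so n(Ca3(PO4)2) = 0.349185 × 1/3 = 0.116395 mol.
Mass of Ca3(PO4)2 = 0.116395 mol × 310.18 g/mol = 36.1034 g.
Actual mass collected = 36.1034 g × 0.924 = 33.3596 g.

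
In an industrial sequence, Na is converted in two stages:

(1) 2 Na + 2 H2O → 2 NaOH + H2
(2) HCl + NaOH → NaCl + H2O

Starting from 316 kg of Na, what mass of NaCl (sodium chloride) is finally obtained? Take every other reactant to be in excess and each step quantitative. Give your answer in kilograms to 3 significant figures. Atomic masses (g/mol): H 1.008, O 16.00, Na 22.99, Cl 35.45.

803 kg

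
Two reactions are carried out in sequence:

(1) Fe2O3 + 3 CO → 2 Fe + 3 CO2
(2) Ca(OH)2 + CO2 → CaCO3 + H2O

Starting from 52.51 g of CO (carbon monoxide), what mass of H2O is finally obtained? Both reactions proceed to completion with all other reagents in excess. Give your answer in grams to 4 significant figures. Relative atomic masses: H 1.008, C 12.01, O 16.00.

33.77 g

M(CO) = 12.01 + 16.00 = 28.01 g/mol.
M(H2O) = 2(1.008) + 16.00 = 18.016 g/mol.
n(CO) = 52.510 / 28.01 = 1.8747 mol.
Step 1 gives a 3:3 ratio of CO to CO2, so n(CO2) = 1.8747 mol.
In step 2 the CO2:H2O ratio is 1:1, so n(H2O) = 1.8747 mol.
Mass of H2O = 1.8747 × 18.016 = 33.774 g.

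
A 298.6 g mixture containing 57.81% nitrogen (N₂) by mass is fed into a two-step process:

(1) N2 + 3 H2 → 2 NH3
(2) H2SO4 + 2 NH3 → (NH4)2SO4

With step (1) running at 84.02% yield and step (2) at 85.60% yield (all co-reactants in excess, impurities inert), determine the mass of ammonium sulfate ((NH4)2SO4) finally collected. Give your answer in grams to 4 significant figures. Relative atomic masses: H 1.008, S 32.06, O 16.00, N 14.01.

585.5 g

Pure N2 = 298.6 × 0.5781 = 172.62 g.
M(N2) = 2(14.01) = 28.02 g/mol.
M((NH4)2SO4) = 2(14.01) + 8(1.008) + 32.06 + 4(16.00) = 132.144 g/mol.
n(N2) = 172.62 / 28.02 = 6.1606 mol.
Step 1 (N2:NH3 = 1:2): theoretical n(NH3) = 12.321 mol; at 84.02% yield, n(NH3) = 10.352 mol.
Step 2 (NH3:(NH4)2SO4 = 2:1): theoretical n((NH4)2SO4) = 5.1762 mol, so theoretical mass = 5.1762 × 132.144 = 684.00 g.
At 85.60% yield, actual mass of (NH4)2SO4 = 684.00 × 0.8560 = 585.50 g.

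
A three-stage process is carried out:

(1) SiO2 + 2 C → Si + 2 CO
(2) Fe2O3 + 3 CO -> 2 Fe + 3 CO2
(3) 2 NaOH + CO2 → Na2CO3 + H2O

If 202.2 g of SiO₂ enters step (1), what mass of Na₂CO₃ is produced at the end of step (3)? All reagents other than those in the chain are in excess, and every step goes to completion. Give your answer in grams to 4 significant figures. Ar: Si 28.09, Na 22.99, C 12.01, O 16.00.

M(SiO2) = 28.09 + 2(16.00) = 60.09 g/mol.
M(Na2CO3) = 2(22.99) + 12.01 + 3(16.00) = 105.99 g/mol.
n(SiO2) = 202.2 / 60.09 = 3.3650 mol.
Reaction (1): SiO2→CO ratio 1:2 ⇒ n(CO) = 6.7299 mol.
Reaction (2): CO→CO2 ratio 3:3 ⇒ n(CO2) = 6.7299 mol.
Reaction (3): CO2→Na2CO3 ratio 1:1 ⇒ n(Na2CO3) = 6.7299 mol.
Mass of Na2CO3 = 6.7299 × 105.99 = 713.30 g.

713.3 g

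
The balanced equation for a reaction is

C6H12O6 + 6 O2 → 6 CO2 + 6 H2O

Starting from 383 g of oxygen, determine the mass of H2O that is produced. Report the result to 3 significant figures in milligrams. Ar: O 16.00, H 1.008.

216000 mg

M(O2) = 2(16.00) = 32.00 g/mol.
M(H2O) = 2(1.008) + 16.00 = 18.016 g/mol.
n(O2) = 383.0 g / 32.00 g/mol = 11.97 mol.
From the equation the O2:H2O mole ratio is 6:6, so n(H2O) = 11.97 × 6/6 = 11.97 mol.
Mass of H2O = 11.97 mol × 18.016 g/mol = 215.6 g.
Converting to mg: 215.6 g = 216000 mg.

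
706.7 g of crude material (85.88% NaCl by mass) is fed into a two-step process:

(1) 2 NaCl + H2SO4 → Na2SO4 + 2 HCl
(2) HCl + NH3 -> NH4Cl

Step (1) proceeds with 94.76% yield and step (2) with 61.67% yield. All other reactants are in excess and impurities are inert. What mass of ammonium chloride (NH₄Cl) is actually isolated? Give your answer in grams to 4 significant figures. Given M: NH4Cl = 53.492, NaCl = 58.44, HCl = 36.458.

Pure NaCl = 706.7 × 0.8588 = 606.91 g.
n(NaCl) = 606.91 / 58.44 = 10.385 mol.
Step 1 (NaCl:HCl = 2:2): theoretical n(HCl) = 10.385 mol; at 94.76% yield, n(HCl) = 9.8411 mol.
Step 2 (HCl:NH4Cl = 1:1): theoretical n(NH4Cl) = 9.8411 mol, so theoretical mass = 9.8411 × 53.492 = 526.42 g.
At 61.67% yield, actual mass of NH4Cl = 526.42 × 0.6167 = 324.64 g.

324.6 g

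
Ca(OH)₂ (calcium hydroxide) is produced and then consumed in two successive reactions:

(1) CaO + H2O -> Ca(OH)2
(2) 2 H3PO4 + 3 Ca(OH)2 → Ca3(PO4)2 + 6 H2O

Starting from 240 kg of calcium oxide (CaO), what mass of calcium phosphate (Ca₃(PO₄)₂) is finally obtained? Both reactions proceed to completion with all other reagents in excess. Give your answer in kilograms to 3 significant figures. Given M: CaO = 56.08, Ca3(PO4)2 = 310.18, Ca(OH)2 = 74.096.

442 kg

240 kg = 240000 g.
n(CaO) = 240000 / 56.08 = 4280 mol.
Step 1 gives a 1:1 ratio of CaO to Ca(OH)2, so n(Ca(OH)2) = 4280 mol.
In step 2 the Ca(OH)2:Ca3(PO4)2 ratio is 3:1, so n(Ca3(PO4)2) = 1427 mol.
Mass of Ca3(PO4)2 = 1427 × 310.18 = 442500 g = 442 kg.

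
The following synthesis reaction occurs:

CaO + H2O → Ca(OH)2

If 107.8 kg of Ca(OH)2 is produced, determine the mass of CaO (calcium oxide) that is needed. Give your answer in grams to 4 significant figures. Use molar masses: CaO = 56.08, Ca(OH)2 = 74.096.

Convert: 107.8 kg = 107800 g.
n(Ca(OH)2) = 107800 g / 74.096 g/mol = 1454.9 mol.
From the equation the Ca(OH)2:CaO mole ratio is 1:1, so n(CaO) = 1454.9 × 1/1 = 1454.9 mol.
Mass of CaO = 1454.9 mol × 56.08 g/mol = 81589 g.

81590 g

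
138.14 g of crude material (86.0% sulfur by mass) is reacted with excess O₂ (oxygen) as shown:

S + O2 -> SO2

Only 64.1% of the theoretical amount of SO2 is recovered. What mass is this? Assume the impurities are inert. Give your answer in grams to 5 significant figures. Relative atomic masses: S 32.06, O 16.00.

152.16 g

Pure S available = 138.14 g × 0.860 = 118.800 g.
M(S) = 32.06 g/mol.
M(SO2) = 32.06 + 2(16.00) = 64.06 g/mol.
n(S) = 118.800 g / 32.06 g/mol = 3.70556 mol.
From the equation the S:SO2 mole ratio is 1:1, so n(SO2) = 3.70556 × 1/1 = 3.70556 mol.
Mass of SO2 = 3.70556 mol × 64.06 g/mol = 237.378 g.
Actual mass collected = 237.378 g × 0.641 = 152.160 g.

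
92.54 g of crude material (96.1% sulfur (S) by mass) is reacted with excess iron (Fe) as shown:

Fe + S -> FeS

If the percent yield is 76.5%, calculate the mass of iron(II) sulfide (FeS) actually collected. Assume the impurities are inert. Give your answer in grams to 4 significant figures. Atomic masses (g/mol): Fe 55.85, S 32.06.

186.5 g

Pure S available = 92.54 g × 0.961 = 88.931 g.
M(S) = 32.06 g/mol.
M(FeS) = 55.85 + 32.06 = 87.91 g/mol.
n(S) = 88.931 g / 32.06 g/mol = 2.7739 mol.
From the equation the S:FeS mole ratio is 1:1, so n(FeS) = 2.7739 × 1/1 = 2.7739 mol.
Mass of FeS = 2.7739 mol × 87.91 g/mol = 243.85 g.
Actual mass collected = 243.85 g × 0.765 = 186.55 g.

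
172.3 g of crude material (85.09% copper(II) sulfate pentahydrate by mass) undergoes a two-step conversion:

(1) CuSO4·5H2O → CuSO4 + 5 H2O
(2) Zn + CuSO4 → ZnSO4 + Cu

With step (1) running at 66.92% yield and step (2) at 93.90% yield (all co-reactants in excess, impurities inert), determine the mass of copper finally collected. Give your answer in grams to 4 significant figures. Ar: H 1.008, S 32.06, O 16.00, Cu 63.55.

Pure CuSO4·5H2O = 172.3 × 0.8509 = 146.61 g.
M(CuSO4·5H2O) = 63.55 + 32.06 + 9(16.00) + 10(1.008) = 249.69 g/mol.
M(Cu) = 63.55 g/mol.
n(CuSO4·5H2O) = 146.61 / 249.69 = 0.58717 mol.
Step 1 (CuSO4·5H2O:CuSO4 = 1:1): theoretical n(CuSO4) = 0.58717 mol; at 66.92% yield, n(CuSO4) = 0.39293 mol.
Step 2 (CuSO4:Cu = 1:1): theoretical n(Cu) = 0.39293 mol, so theoretical mass = 0.39293 × 63.55 = 24.971 g.
At 93.90% yield, actual mass of Cu = 24.971 × 0.9390 = 23.448 g.

23.45 g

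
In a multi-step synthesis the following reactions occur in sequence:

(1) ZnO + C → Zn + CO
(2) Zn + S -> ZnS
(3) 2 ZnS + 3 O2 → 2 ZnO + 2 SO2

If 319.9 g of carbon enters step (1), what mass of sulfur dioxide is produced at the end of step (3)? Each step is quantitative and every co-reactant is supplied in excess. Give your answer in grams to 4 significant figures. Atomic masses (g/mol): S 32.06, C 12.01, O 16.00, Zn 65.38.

1706 g

M(C) = 12.01 g/mol.
M(SO2) = 32.06 + 2(16.00) = 64.06 g/mol.
n(C) = 319.9 / 12.01 = 26.636 mol.
Reaction (1): C→Zn ratio 1:1 ⇒ n(Zn) = 26.636 mol.
Reaction (2): Zn→ZnS ratio 1:1 ⇒ n(ZnS) = 26.636 mol.
Reaction (3): ZnS→SO2 ratio 2:2 ⇒ n(SO2) = 26.636 mol.
Mass of SO2 = 26.636 × 64.06 = 1706.3 g.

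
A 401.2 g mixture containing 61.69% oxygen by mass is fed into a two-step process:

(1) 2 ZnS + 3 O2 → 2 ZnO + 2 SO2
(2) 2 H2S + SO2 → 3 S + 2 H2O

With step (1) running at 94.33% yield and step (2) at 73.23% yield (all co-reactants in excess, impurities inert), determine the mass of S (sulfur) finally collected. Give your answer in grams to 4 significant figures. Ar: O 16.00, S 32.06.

Pure O2 = 401.2 × 0.6169 = 247.50 g.
M(O2) = 2(16.00) = 32.00 g/mol.
M(S) = 32.06 g/mol.
n(O2) = 247.50 / 32.00 = 7.7344 mol.
Step 1 (O2:SO2 = 3:2): theoretical n(SO2) = 5.1563 mol; at 94.33% yield, n(SO2) = 4.8639 mol.
Step 2 (SO2:S = 1:3): theoretical n(S) = 14.592 mol, so theoretical mass = 14.592 × 32.06 = 467.81 g.
At 73.23% yield, actual mass of S = 467.81 × 0.7323 = 342.58 g.

342.6 g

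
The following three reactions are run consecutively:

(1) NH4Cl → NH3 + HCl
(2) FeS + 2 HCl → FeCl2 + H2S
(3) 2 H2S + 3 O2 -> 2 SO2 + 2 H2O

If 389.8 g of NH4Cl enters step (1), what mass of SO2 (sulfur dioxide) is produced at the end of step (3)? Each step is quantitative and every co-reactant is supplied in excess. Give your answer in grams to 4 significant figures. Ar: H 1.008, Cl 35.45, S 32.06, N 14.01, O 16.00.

M(NH4Cl) = 14.01 + 4(1.008) + 35.45 = 53.492 g/mol.
M(SO2) = 32.06 + 2(16.00) = 64.06 g/mol.
n(NH4Cl) = 389.8 / 53.492 = 7.2871 mol.
Reaction (1): NH4Cl→HCl ratio 1:1 ⇒ n(HCl) = 7.2871 mol.
Reaction (2): HCl→H2S ratio 2:1 ⇒ n(H2S) = 3.6435 mol.
Reaction (3): H2S→SO2 ratio 2:2 ⇒ n(SO2) = 3.6435 mol.
Mass of SO2 = 3.6435 × 64.06 = 233.40 g.

233.4 g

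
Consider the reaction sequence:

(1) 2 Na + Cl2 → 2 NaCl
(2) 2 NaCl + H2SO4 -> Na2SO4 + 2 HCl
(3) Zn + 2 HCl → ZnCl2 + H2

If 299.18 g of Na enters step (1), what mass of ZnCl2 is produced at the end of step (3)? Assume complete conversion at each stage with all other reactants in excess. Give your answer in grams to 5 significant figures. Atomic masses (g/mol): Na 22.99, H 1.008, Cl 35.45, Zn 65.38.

886.74 g

M(Na) = 22.99 g/mol.
M(ZnCl2) = 65.38 + 2(35.45) = 136.28 g/mol.
n(Na) = 299.18 / 22.99 = 13.0135 mol.
Reaction (1): Na→NaCl ratio 2:2 ⇒ n(NaCl) = 13.0135 mol.
Reaction (2): NaCl→HCl ratio 2:2 ⇒ n(HCl) = 13.0135 mol.
Reaction (3): HCl→ZnCl2 ratio 2:1 ⇒ n(ZnCl2) = 6.50674 mol.
Mass of ZnCl2 = 6.50674 × 136.28 = 886.739 g.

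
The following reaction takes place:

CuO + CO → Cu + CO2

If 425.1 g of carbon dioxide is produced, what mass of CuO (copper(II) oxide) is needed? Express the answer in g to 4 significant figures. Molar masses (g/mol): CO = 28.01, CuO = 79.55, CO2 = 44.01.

768.4 g

n(CO2) = 425.10 g / 44.01 g/mol = 9.6592 mol.
From the equation the CO2:CuO mole ratio is 1:1, so n(CuO) = 9.6592 × 1/1 = 9.6592 mol.
Mass of CuO = 9.6592 mol × 79.55 g/mol = 768.39 g.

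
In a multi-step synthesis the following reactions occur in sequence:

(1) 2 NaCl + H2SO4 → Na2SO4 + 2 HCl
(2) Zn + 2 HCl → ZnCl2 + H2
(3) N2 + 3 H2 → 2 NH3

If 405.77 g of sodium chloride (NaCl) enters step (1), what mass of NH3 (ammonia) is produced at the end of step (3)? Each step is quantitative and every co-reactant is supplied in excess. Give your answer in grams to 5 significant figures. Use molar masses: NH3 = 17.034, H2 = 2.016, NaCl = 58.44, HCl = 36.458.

n(NaCl) = 405.77 / 58.44 = 6.94336 mol.
Reaction (1): NaCl→HCl ratio 2:2 ⇒ n(HCl) = 6.94336 mol.
Reaction (2): HCl→H2 ratio 2:1 ⇒ n(H2) = 3.47168 mol.
Reaction (3): H2→NH3 ratio 3:2 ⇒ n(NH3) = 2.31445 mol.
Mass of NH3 = 2.31445 × 17.034 = 39.4244 g.

39.424 g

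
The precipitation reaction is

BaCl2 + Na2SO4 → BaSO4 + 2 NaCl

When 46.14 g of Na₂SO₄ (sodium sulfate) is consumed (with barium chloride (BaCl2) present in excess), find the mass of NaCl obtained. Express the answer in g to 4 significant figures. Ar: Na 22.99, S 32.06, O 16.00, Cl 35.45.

M(Na2SO4) = 2(22.99) + 32.06 + 4(16.00) = 142.04 g/mol.
M(NaCl) = 22.99 + 35.45 = 58.44 g/mol.
n(Na2SO4) = 46.140 g / 142.04 g/mol = 0.32484 mol.
From the equation the Na2SO4:NaCl mole ratio is 1:2, so n(NaCl) = 0.32484 × 2/1 = 0.64968 mol.
Mass of NaCl = 0.64968 mol × 58.44 g/mol = 37.967 g.

37.97 g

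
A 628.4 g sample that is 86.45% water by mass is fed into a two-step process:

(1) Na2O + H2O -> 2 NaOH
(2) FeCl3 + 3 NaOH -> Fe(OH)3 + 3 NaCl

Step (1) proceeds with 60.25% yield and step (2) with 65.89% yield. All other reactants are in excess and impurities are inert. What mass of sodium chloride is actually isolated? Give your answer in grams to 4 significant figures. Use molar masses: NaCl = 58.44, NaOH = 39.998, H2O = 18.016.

Pure H2O = 628.4 × 0.8645 = 543.25 g.
n(H2O) = 543.25 / 18.016 = 30.154 mol.
Step 1 (H2O:NaOH = 1:2): theoretical n(NaOH) = 60.308 mol; at 60.25% yield, n(NaOH) = 36.335 mol.
Step 2 (NaOH:NaCl = 3:3): theoretical n(NaCl) = 36.335 mol, so theoretical mass = 36.335 × 58.44 = 2123.4 g.
At 65.89% yield, actual mass of NaCl = 2123.4 × 0.6589 = 1399.1 g.

1399 g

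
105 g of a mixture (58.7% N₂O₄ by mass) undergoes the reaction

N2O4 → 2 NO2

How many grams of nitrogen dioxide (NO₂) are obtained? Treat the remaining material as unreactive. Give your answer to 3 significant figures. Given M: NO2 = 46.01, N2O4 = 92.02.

61.6 g

Mass of pure N2O4 = 105 g × 0.587 = 61.63 g.
n(N2O4) = 61.63 g / 92.02 g/mol = 0.6698 mol.
From the equation the N2O4:NO2 mole ratio is 1:2, so n(NO2) = 0.6698 × 2/1 = 1.340 mol.
Mass of NO2 = 1.340 mol × 46.01 g/mol = 61.63 g.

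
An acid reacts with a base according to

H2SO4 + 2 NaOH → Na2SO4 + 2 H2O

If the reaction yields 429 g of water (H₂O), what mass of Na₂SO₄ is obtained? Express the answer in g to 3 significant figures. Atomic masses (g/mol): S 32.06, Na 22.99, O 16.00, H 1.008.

M(H2O) = 2(1.008) + 16.00 = 18.016 g/mol.
M(Na2SO4) = 2(22.99) + 32.06 + 4(16.00) = 142.04 g/mol.
n(H2O) = 429.0 g / 18.016 g/mol = 23.81 mol.
From the equation the H2O:Na2SO4 mole ratio is 2:1, so n(Na2SO4) = 23.81 × 1/2 = 11.91 mol.
Mass of Na2SO4 = 11.91 mol × 142.04 g/mol = 1691 g.

1690 g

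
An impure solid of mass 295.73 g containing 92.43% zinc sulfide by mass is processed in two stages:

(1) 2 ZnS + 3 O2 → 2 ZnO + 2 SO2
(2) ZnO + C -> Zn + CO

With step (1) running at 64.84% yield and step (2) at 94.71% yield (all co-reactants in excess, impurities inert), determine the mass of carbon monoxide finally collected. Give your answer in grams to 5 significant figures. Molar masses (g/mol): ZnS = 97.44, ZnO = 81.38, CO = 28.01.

48.253 g

Pure ZnS = 295.73 × 0.9243 = 273.343 g.
n(ZnS) = 273.343 / 97.44 = 2.80525 mol.
Step 1 (ZnS:ZnO = 2:2): theoretical n(ZnO) = 2.80525 mol; at 64.84% yield, n(ZnO) = 1.81892 mol.
Step 2 (ZnO:CO = 1:1): theoretical n(CO) = 1.81892 mol, so theoretical mass = 1.81892 × 28.01 = 50.9480 g.
At 94.71% yield, actual mass of CO = 50.9480 × 0.9471 = 48.2529 g.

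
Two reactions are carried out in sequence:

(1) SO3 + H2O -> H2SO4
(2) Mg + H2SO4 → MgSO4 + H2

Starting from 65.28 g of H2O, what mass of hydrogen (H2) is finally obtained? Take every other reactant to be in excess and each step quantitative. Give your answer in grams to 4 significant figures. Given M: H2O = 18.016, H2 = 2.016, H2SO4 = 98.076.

n(H2O) = 65.280 / 18.016 = 3.6234 mol.
Step 1 gives a 1:1 ratio of H2O to H2SO4, so n(H2SO4) = 3.6234 mol.
In step 2 the H2SO4:H2 ratio is 1:1, so n(H2) = 3.6234 mol.
Mass of H2 = 3.6234 × 2.016 = 7.3049 g.

7.305 g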